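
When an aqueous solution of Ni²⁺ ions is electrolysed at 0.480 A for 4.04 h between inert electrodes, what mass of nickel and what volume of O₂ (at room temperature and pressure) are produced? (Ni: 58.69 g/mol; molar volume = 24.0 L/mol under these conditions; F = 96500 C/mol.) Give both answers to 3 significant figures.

2.12 g Ni; 0.434 L O₂

Q = 0.480 × 14544 = 6981 C; n(e⁻) = 6981 / 96500 = 0.07234 mol
Cathode: Ni²⁺ + 2e⁻ → Ni → n(Ni) = 0.07234/2 = 0.03617 mol → 2.12 g
Anode: 2H₂O → O₂ + 4H⁺ + 4e⁻ → n(O₂) = 0.07234/4 = 0.01809 mol → 0.434 L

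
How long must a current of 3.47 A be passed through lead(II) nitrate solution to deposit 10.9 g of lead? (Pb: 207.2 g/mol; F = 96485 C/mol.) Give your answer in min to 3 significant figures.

n(Pb) = 10.9 / 207.2 = 0.05261 mol
Pb²⁺ + 2e⁻ → Pb, so n(e⁻) = 2 × 0.05261 = 0.1052 mol
Q = 0.1052 × 96485 = 10150 C
t = Q / I = 10150 / 3.47 = 2925 s = 48.8 min

48.8 min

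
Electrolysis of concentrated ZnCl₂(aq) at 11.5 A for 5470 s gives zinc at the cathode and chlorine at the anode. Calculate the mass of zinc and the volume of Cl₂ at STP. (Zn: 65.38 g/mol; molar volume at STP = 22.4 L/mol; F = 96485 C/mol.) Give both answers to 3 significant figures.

Q = 11.5 × 5470 = 62910 C; n(e⁻) = 62910 / 96485 = 0.6520 mol
Cathode: Zn²⁺ + 2e⁻ → Zn → n(Zn) = 0.6520/2 = 0.3260 mol → 21.3 g
Anode: 2Cl⁻ → Cl₂ + 2e⁻ → n(Cl₂) = 0.6520/2 = 0.3260 mol → 7.30 L

21.3 g Zn; 7.30 L Cl₂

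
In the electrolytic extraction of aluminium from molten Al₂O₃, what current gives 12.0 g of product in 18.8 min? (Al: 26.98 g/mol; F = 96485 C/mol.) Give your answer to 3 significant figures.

n(Al) = 12.0 / 26.98 = 0.4448 mol
Al³⁺ + 3e⁻ → Al, so n(e⁻) = 3 × 0.4448 = 1.334 mol
Q = 1.334 × 96485 = 1.287×10^5 C
I = Q / t = 1.287×10^5 / 1128 s = 114 A

114 A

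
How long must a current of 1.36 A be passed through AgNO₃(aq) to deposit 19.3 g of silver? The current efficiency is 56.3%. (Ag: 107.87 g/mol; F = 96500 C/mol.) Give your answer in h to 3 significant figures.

6.26 h

n(Ag) = 19.3 / 107.87 = 0.1789 mol
Ag⁺ + e⁻ → Ag, so n(e⁻) = 0.1789 mol
Q = 0.1789 × 96500 / 0.563 = 30660 C
t = Q / I = 30660 / 1.36 = 22540 s = 6.26 h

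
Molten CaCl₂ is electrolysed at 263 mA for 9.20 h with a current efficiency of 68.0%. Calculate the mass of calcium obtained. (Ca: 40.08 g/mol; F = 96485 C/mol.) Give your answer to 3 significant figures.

1.23 g

Q = 0.263 × 33120 = 8711 C
n(e⁻) = 8711 / 96485 = 0.09028 mol
Ca²⁺ + 2e⁻ → Ca, so theoretical m(Ca) = 0.04514 × 40.08 = 1.809 g
Actual mass = 68.0% × 1.809 = 1.23 g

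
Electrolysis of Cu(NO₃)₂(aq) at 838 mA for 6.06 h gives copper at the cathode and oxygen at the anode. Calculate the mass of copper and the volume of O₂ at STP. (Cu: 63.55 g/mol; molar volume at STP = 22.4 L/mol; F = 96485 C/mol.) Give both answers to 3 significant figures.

Q = 0.838 × 21816 = 18280 C; n(e⁻) = 18280 / 96485 = 0.1895 mol
Cathode: Cu²⁺ + 2e⁻ → Cu → n(Cu) = 0.1895/2 = 0.09475 mol → 6.02 g
Anode: 2H₂O → O₂ + 4H⁺ + 4e⁻ → n(O₂) = 0.1895/4 = 0.04738 mol → 1.06 L

6.02 g Cu; 1.06 L O₂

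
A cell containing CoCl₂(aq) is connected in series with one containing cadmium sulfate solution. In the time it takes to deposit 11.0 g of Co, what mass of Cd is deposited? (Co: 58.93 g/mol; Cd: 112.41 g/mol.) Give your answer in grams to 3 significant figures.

n(Co) = 11.0 / 58.93 = 0.1867 mol
Co²⁺ + 2e⁻ → Co, so n(e⁻) = 2 × 0.1867 = 0.3734 mol
In series, the same 0.3734 mol of electrons flows through the second cell.
Cd²⁺ + 2e⁻ → Cd, so n(Cd) = 0.3734 / 2 = 0.1867 mol
m(Cd) = 0.1867 × 112.41 = 21.0 g

21.0 g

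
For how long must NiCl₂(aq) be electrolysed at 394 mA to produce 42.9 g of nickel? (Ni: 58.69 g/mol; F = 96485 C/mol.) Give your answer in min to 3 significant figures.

n(Ni) = 42.9 / 58.69 = 0.7310 mol
Ni²⁺ + 2e⁻ → Ni, so n(e⁻) = 2 × 0.7310 = 1.462 mol
Q = 1.462 × 96485 = 1.411×10^5 C
t = Q / I = 1.411×10^5 / 0.394 = 3.581×10^5 s = 5970 min

5970 min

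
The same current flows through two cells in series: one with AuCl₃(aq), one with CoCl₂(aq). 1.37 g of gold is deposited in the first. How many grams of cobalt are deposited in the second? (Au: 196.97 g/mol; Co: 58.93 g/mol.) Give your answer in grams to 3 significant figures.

n(Au) = 1.37 / 196.97 = 0.006955 mol
Au³⁺ + 3e⁻ → Au, so n(e⁻) = 3 × 0.006955 = 0.02087 mol
Since the cells are in series, n(e⁻) in the Co cell is also 0.02087 mol.
Co²⁺ + 2e⁻ → Co, so n(Co) = 0.02087 / 2 = 0.01044 mol
m(Co) = 0.01044 × 58.93 = 0.615 g

0.615 g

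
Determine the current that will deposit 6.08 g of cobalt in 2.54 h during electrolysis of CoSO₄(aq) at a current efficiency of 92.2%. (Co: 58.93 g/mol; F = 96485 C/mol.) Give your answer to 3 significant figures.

n(Co) = 6.08 / 58.93 = 0.1032 mol
Co²⁺ + 2e⁻ → Co, so n(e⁻) = 2 × 0.1032 = 0.2064 mol
Q = 0.2064 × 96485 / 0.922 = 21600 C
I = Q / t = 21600 / 9144 s = 2.36 A

2.36 A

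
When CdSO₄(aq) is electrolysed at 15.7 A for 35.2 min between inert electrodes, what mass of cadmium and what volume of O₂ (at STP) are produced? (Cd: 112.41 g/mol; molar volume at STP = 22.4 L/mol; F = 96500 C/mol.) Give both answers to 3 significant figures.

Q = 15.7 × 2112 = 33160 C; n(e⁻) = 33160 / 96500 = 0.3436 mol
Cathode: Cd²⁺ + 2e⁻ → Cd → n(Cd) = 0.3436/2 = 0.1718 mol → 19.3 g
Anode: 2H₂O → O₂ + 4H⁺ + 4e⁻ → n(O₂) = 0.3436/4 = 0.08590 mol → 1.92 L

19.3 g Cd; 1.92 L O₂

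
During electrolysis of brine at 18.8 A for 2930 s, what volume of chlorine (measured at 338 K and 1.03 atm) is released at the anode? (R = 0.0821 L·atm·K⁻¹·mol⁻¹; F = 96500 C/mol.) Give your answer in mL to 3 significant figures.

Q = 18.8 A × 2930 s = 55080 C
n(e⁻) = 55080 / 96500 = 0.5708 mol
2Cl⁻ → Cl₂ + 2e⁻, so n(Cl₂) = 0.5708 / 2 = 0.2854 mol
V = nRT/P = 0.2854 × 0.0821 × 338 / 1.03 = 7.689 L
= 7690 mL

7690 mL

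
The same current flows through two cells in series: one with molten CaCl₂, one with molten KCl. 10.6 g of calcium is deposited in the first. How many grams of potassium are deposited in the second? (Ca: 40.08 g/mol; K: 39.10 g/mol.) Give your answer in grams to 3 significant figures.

20.7 g

n(Ca) = 10.6 / 40.08 = 0.2645 mol
Ca²⁺ + 2e⁻ → Ca, so n(e⁻) = 2 × 0.2645 = 0.5290 mol
Since the cells are in series, n(e⁻) in the K cell is also 0.5290 mol.
K⁺ + e⁻ → K, so n(K) = 0.5290 mol
m(K) = 0.5290 × 39.10 = 20.7 g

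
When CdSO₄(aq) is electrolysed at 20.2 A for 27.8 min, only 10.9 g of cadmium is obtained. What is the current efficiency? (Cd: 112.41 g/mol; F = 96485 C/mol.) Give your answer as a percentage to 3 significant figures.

55.5%

Q = 20.2 × 1668 = 33690 C
n(e⁻) = 33690 / 96485 = 0.3492 mol
Cd²⁺ + 2e⁻ → Cd, so theoretical n(Cd) = 0.1746 mol → 19.63 g
Efficiency = 10.9 / 19.63 = 0.5553 = 55.5%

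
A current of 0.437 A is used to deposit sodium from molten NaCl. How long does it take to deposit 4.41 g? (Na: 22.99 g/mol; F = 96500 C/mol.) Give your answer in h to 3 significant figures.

n(Na) = 4.41 / 22.99 = 0.1918 mol
Na⁺ + e⁻ → Na, so n(e⁻) = 0.1918 mol
Q = 0.1918 × 96500 = 18510 C
t = Q / I = 18510 / 0.437 = 42360 s = 11.8 h

11.8 h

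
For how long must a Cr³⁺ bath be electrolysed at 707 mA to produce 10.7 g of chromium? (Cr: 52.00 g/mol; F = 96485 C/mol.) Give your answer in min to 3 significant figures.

n(Cr) = 10.7 / 52.00 = 0.2058 mol
Cr³⁺ + 3e⁻ → Cr, so n(e⁻) = 3 × 0.2058 = 0.6174 mol
Q = 0.6174 × 96485 = 59570 C
t = Q / I = 59570 / 0.707 = 84260 s = 1400 min

1400 min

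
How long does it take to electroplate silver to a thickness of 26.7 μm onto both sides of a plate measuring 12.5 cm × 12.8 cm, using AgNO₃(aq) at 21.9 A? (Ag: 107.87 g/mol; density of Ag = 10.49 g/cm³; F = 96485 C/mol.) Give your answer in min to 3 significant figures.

Plated area = 2 × 12.5 × 12.8 = 320.0 cm²
Volume = 320.0 × 26.7×10⁻⁴ cm = 0.8544 cm³
m(Ag) = 0.8544 × 10.49 = 8.963 g
n(Ag) = 8.963 / 107.87 = 0.08309 mol; n(e⁻) = 0.08309 mol
Q = 0.08309 × 96485 = 8017 C
t = 8017 / 21.9 = 366.1 s = 6.10 min

6.10 min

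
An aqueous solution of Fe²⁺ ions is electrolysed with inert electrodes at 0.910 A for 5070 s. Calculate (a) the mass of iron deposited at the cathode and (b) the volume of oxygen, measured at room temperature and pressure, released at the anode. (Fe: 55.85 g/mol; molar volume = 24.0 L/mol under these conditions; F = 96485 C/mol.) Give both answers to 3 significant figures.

1.34 g Fe; 0.287 L O₂

Q = 0.910 × 5070 = 4614 C; n(e⁻) = 4614 / 96485 = 0.04782 mol
Cathode: Fe²⁺ + 2e⁻ → Fe → n(Fe) = 0.04782/2 = 0.02391 mol → 1.34 g
Anode: 2H₂O → O₂ + 4H⁺ + 4e⁻ → n(O₂) = 0.04782/4 = 0.01196 mol → 0.287 L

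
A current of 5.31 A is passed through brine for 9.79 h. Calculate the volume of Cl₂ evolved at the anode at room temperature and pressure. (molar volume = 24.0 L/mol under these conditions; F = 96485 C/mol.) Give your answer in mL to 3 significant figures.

23300 mL

Charge passed = 5.31 × 35244 = 1.871×10^5 C
n(e⁻) = 1.871×10^5 / 96485 = 1.939 mol
2Cl⁻ → Cl₂ + 2e⁻, so n(Cl₂) = 1.939 / 2 = 0.9695 mol
V = 0.9695 × 24.0 = 23.27 L
= 23300 mL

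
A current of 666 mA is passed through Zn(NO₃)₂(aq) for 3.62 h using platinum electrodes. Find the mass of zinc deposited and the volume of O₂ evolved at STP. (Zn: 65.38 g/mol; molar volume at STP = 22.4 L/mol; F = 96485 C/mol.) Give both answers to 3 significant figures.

2.94 g Zn; 0.504 L O₂

Q = 0.666 × 13032 = 8679 C; n(e⁻) = 8679 / 96485 = 0.08995 mol
Cathode: Zn²⁺ + 2e⁻ → Zn → n(Zn) = 0.08995/2 = 0.04498 mol → 2.94 g
Anode: 2H₂O → O₂ + 4H⁺ + 4e⁻ → n(O₂) = 0.08995/4 = 0.02249 mol → 0.504 L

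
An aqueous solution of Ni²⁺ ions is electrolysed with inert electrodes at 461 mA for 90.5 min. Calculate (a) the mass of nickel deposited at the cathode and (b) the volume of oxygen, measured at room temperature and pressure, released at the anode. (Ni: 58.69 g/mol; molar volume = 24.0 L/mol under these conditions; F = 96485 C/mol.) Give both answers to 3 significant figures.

Q = 0.461 × 5430 = 2503 C; n(e⁻) = 2503 / 96485 = 0.02594 mol
Cathode: Ni²⁺ + 2e⁻ → Ni → n(Ni) = 0.02594/2 = 0.01297 mol → 0.761 g
Anode: 2H₂O → O₂ + 4H⁺ + 4e⁻ → n(O₂) = 0.02594/4 = 0.006485 mol → 0.156 L

0.761 g Ni; 0.156 L O₂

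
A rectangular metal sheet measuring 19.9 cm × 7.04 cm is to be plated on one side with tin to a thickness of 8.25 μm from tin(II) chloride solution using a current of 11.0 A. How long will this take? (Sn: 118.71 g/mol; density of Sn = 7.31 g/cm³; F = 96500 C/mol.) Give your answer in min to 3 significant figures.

Plated area = 19.9 × 7.04 = 140.1 cm²
Volume = 140.1 × 8.25×10⁻⁴ cm = 0.1156 cm³
m(Sn) = 0.1156 × 7.31 = 0.8450 g
n(Sn) = 0.8450 / 118.71 = 0.007118 mol; n(e⁻) = 2 × 0.007118 = 0.01424 mol
Q = 0.01424 × 96500 = 1374 C
t = 1374 / 11.0 = 124.9 s = 2.08 min

2.08 min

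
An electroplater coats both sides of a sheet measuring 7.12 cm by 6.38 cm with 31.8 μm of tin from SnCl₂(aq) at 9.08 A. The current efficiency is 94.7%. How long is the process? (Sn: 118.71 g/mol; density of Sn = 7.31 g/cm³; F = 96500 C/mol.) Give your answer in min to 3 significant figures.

Plated area = 2 × 7.12 × 6.38 = 90.85 cm²
Volume = 90.85 × 31.8×10⁻⁴ cm = 0.2889 cm³
m(Sn) = 0.2889 × 7.31 = 2.112 g
n(Sn) = 2.112 / 118.71 = 0.01779 mol; n(e⁻) = 2 × 0.01779 = 0.03558 mol
Q = 0.03558 × 96500 / 0.947 = 3626 C
t = 3626 / 9.08 = 399.3 s = 6.66 min

6.66 min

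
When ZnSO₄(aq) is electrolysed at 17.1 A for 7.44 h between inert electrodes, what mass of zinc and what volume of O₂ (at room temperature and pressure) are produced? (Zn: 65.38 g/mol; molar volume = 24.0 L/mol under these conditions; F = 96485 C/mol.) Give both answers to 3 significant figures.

155 g Zn; 28.5 L O₂

Q = 17.1 × 26784 = 4.580×10^5 C; n(e⁻) = 4.580×10^5 / 96485 = 4.747 mol
Cathode: Zn²⁺ + 2e⁻ → Zn → n(Zn) = 4.747/2 = 2.374 mol → 155 g
Anode: 2H₂O → O₂ + 4H⁺ + 4e⁻ → n(O₂) = 4.747/4 = 1.187 mol → 28.5 L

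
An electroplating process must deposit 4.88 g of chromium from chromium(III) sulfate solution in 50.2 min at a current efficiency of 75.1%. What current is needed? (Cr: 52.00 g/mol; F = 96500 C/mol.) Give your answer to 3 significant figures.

n(Cr) = 4.88 / 52.00 = 0.09385 mol
Cr³⁺ + 3e⁻ → Cr, so n(e⁻) = 3 × 0.09385 = 0.2816 mol
Q = 0.2816 × 96500 / 0.751 = 36180 C
I = Q / t = 36180 / 3012 s = 12.0 A

12.0 A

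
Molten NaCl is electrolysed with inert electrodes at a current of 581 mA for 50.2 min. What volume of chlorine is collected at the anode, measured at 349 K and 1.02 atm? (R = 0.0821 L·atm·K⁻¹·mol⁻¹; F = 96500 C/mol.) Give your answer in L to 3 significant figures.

Charge passed = 0.581 × 3012 = 1750 C
n(e⁻) = 1750 / 96500 = 0.01813 mol
2Cl⁻ → Cl₂ + 2e⁻, so n(Cl₂) = 0.01813 / 2 = 0.009065 mol
V = nRT/P = 0.009065 × 0.0821 × 349 / 1.02 = 0.2546 L

0.255 L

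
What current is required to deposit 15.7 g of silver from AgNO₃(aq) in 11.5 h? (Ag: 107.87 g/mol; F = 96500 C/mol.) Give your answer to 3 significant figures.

n(Ag) = 15.7 / 107.87 = 0.1455 mol
Ag⁺ + e⁻ → Ag, so n(e⁻) = 0.1455 mol
Q = 0.1455 × 96500 = 14040 C
I = Q / t = 14040 / 41400 s = 0.339 A

0.339 A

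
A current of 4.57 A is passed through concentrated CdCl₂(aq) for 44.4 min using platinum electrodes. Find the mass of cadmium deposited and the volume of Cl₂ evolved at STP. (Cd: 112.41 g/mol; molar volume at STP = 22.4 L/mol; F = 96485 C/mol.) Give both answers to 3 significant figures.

Q = 4.57 × 2664 = 12170 C; n(e⁻) = 12170 / 96485 = 0.1261 mol
Cathode: Cd²⁺ + 2e⁻ → Cd → n(Cd) = 0.1261/2 = 0.06305 mol → 7.09 g
Anode: 2Cl⁻ → Cl₂ + 2e⁻ → n(Cl₂) = 0.1261/2 = 0.06305 mol → 1.41 L

7.09 g Cd; 1.41 L Cl₂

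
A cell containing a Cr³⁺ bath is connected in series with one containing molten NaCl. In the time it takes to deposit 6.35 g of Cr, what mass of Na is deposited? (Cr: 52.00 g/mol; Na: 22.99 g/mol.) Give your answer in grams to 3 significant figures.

n(Cr) = 6.35 / 52.00 = 0.1221 mol
Cr³⁺ + 3e⁻ → Cr, so n(e⁻) = 3 × 0.1221 = 0.3663 mol
Since the cells are in series, n(e⁻) in the Na cell is also 0.3663 mol.
Na⁺ + e⁻ → Na, so n(Na) = 0.3663 mol
m(Na) = 0.3663 × 22.99 = 8.42 g

8.42 g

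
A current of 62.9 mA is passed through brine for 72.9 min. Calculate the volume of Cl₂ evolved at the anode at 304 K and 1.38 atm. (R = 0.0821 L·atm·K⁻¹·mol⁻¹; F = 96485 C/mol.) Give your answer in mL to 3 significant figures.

25.8 mL

Q = It = 0.0629 × 4374 = 275.1 C
n(e⁻) = Q/F = 275.1/96485 = 0.002851 mol
2Cl⁻ → Cl₂ + 2e⁻, so n(Cl₂) = 0.002851 / 2 = 0.001426 mol
V = nRT/P = 0.001426 × 0.0821 × 304 / 1.38 = 0.02579 L
= 25.8 mL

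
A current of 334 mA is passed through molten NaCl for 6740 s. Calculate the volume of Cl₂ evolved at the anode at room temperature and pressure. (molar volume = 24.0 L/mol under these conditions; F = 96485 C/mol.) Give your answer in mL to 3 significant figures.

Charge passed = 0.334 × 6740 = 2251 C
Moles of electrons = 2251 / 96485 = 0.02333 mol
2Cl⁻ → Cl₂ + 2e⁻, so n(Cl₂) = 0.02333 / 2 = 0.01167 mol
V = 0.01167 × 24.0 = 0.2801 L
= 280 mL

280 mL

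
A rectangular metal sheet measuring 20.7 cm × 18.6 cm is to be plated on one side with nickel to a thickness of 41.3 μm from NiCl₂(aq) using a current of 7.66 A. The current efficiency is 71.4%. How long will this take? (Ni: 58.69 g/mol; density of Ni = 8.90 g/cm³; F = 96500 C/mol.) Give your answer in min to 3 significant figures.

Plated area = 20.7 × 18.6 = 385.0 cm²
Volume = 385.0 × 41.3×10⁻⁴ cm = 1.590 cm³
m(Ni) = 1.590 × 8.90 = 14.15 g
n(Ni) = 14.15 / 58.69 = 0.2411 mol; n(e⁻) = 2 × 0.2411 = 0.4822 mol
Q = 0.4822 × 96500 / 0.714 = 65170 C
t = 65170 / 7.66 = 8508 s = 142 min

142 min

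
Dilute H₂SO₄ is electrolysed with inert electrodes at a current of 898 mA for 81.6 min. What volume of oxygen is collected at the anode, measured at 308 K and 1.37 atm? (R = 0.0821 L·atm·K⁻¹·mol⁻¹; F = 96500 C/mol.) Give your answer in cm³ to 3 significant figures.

210 cm³

Charge passed = 0.898 × 4896 = 4397 C
n(e⁻) = Q/F = 4397/96500 = 0.04556 mol
2H₂O → O₂ + 4H⁺ + 4e⁻, so n(O₂) = 0.04556 / 4 = 0.01139 mol
V = nRT/P = 0.01139 × 0.0821 × 308 / 1.37 = 0.2102 L
= 210 cm³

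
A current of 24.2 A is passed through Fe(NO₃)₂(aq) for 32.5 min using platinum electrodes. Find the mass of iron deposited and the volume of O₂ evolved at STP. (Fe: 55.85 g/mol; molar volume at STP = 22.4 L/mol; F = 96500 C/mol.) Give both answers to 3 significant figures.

Q = 24.2 × 1950 = 47190 C; n(e⁻) = 47190 / 96500 = 0.4890 mol
Cathode: Fe²⁺ + 2e⁻ → Fe → n(Fe) = 0.4890/2 = 0.2445 mol → 13.7 g
Anode: 2H₂O → O₂ + 4H⁺ + 4e⁻ → n(O₂) = 0.4890/4 = 0.1223 mol → 2.74 L

13.7 g Fe; 2.74 L O₂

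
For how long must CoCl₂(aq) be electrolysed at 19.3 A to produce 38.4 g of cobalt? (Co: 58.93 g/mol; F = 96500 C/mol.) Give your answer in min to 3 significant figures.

109 min

n(Co) = 38.4 / 58.93 = 0.6516 mol
Co²⁺ + 2e⁻ → Co, so n(e⁻) = 2 × 0.6516 = 1.303 mol
Q = 1.303 × 96500 = 1.257×10^5 C
t = Q / I = 1.257×10^5 / 19.3 = 6513 s = 109 min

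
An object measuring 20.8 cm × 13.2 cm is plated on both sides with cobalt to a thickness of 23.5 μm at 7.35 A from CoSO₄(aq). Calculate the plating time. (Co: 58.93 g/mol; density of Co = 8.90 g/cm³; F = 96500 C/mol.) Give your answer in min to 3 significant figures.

Plated area = 2 × 20.8 × 13.2 = 549.1 cm²
Volume = 549.1 × 23.5×10⁻⁴ cm = 1.290 cm³
m(Co) = 1.290 × 8.90 = 11.48 g
n(Co) = 11.48 / 58.93 = 0.1948 mol; n(e⁻) = 2 × 0.1948 = 0.3896 mol
Q = 0.3896 × 96500 = 37600 C
t = 37600 / 7.35 = 5116 s = 85.3 min

85.3 min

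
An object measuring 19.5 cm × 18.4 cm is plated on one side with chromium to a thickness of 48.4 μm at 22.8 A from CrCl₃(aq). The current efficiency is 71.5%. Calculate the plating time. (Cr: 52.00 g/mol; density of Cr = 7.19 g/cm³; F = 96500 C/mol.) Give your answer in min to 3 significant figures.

71.1 min

Plated area = 19.5 × 18.4 = 358.8 cm²
Volume = 358.8 × 48.4×10⁻⁴ cm = 1.737 cm³
m(Cr) = 1.737 × 7.19 = 12.49 g
n(Cr) = 12.49 / 52.00 = 0.2402 mol; n(e⁻) = 3 × 0.2402 = 0.7206 mol
Q = 0.7206 × 96500 / 0.715 = 97260 C
t = 97260 / 22.8 = 4266 s = 71.1 min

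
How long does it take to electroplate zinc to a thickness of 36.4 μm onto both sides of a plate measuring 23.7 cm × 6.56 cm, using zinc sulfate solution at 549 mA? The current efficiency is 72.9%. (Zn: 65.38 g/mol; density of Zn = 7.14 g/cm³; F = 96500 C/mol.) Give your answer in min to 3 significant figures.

Plated area = 2 × 23.7 × 6.56 = 310.9 cm²
Volume = 310.9 × 36.4×10⁻⁴ cm = 1.132 cm³
m(Zn) = 1.132 × 7.14 = 8.082 g
n(Zn) = 8.082 / 65.38 = 0.1236 mol; n(e⁻) = 2 × 0.1236 = 0.2472 mol
Q = 0.2472 × 96500 / 0.729 = 32720 C
t = 32720 / 0.549 = 59600 s = 993 min

993 min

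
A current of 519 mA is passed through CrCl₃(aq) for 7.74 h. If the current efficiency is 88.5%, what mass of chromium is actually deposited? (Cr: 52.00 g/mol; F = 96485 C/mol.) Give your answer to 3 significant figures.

2.30 g

Q = 0.519 × 27864 = 14460 C
n(e⁻) = 14460 / 96485 = 0.1499 mol
Cr³⁺ + 3e⁻ → Cr, so theoretical m(Cr) = 0.04997 × 52.00 = 2.598 g
Actual mass = 88.5% × 2.598 = 2.30 g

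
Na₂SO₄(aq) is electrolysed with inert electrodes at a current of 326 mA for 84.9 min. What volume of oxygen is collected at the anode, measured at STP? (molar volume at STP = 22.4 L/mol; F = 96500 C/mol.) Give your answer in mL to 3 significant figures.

96.4 mL

Q = 0.326 A × 5094 s = 1661 C
n(e⁻) = Q/F = 1661/96500 = 0.01721 mol
2H₂O → O₂ + 4H⁺ + 4e⁻, so n(O₂) = 0.01721 / 4 = 0.004303 mol
V = 0.004303 × 22.4 = 0.09639 L
= 96.4 mL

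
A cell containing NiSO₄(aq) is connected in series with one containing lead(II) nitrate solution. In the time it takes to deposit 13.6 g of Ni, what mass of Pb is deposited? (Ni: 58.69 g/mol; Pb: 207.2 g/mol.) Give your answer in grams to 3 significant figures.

48.0 g

n(Ni) = 13.6 / 58.69 = 0.2317 mol
Ni²⁺ + 2e⁻ → Ni, so n(e⁻) = 2 × 0.2317 = 0.4634 mol
Same current for the same time ⇒ same n(e⁻) = 0.4634 mol in both cells.
Pb²⁺ + 2e⁻ → Pb, so n(Pb) = 0.4634 / 2 = 0.2317 mol
m(Pb) = 0.2317 × 207.2 = 48.0 g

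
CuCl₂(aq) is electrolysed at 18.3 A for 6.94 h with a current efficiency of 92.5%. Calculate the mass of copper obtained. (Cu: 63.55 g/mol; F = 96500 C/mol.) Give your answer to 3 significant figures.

139 g

Q = 18.3 × 24984 = 4.572×10^5 C
n(e⁻) = 4.572×10^5 / 96500 = 4.738 mol
Cu²⁺ + 2e⁻ → Cu, so theoretical m(Cu) = 2.369 × 63.55 = 150.5 g
Actual mass = 92.5% × 150.5 = 139 g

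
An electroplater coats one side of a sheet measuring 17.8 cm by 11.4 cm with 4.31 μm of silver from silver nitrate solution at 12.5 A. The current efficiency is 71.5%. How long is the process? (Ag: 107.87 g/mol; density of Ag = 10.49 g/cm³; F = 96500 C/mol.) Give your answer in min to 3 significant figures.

1.53 min

Plated area = 17.8 × 11.4 = 202.9 cm²
Volume = 202.9 × 4.31×10⁻⁴ cm = 0.08745 cm³
m(Ag) = 0.08745 × 10.49 = 0.9174 g
n(Ag) = 0.9174 / 107.87 = 0.008505 mol; n(e⁻) = 0.008505 mol
Q = 0.008505 × 96500 / 0.715 = 1148 C
t = 1148 / 12.5 = 91.84 s = 1.53 min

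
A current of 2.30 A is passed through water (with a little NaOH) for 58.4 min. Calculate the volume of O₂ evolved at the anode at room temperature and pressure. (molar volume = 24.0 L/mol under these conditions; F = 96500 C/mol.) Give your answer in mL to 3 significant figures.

Charge passed = 2.30 × 3504 = 8059 C
Moles of electrons = 8059 / 96500 = 0.08351 mol
2H₂O → O₂ + 4H⁺ + 4e⁻, so n(O₂) = 0.08351 / 4 = 0.02088 mol
V = 0.02088 × 24.0 = 0.5011 L
= 501 mL

501 mL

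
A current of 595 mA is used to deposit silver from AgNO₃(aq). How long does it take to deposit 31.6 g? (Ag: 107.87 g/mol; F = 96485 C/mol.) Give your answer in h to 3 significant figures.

13.2 h

n(Ag) = 31.6 / 107.87 = 0.2929 mol
Ag⁺ + e⁻ → Ag, so n(e⁻) = 0.2929 mol
Q = 0.2929 × 96485 = 28260 C
t = Q / I = 28260 / 0.595 = 47500 s = 13.2 h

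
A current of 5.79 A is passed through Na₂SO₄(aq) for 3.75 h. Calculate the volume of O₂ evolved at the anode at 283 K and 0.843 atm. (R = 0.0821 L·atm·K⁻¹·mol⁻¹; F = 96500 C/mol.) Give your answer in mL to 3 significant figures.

5580 mL

Q = 5.79 A × 13500 s = 78170 C
n(e⁻) = Q/F = 78170/96500 = 0.8101 mol
2H₂O → O₂ + 4H⁺ + 4e⁻, so n(O₂) = 0.8101 / 4 = 0.2025 mol
V = nRT/P = 0.2025 × 0.0821 × 283 / 0.843 = 5.581 L
= 5580 mL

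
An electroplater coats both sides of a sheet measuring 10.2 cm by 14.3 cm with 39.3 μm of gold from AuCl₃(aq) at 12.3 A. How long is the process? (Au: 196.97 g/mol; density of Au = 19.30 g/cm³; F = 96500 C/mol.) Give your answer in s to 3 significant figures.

2640 s

Plated area = 2 × 10.2 × 14.3 = 291.7 cm²
Volume = 291.7 × 39.3×10⁻⁴ cm = 1.146 cm³
m(Au) = 1.146 × 19.30 = 22.12 g
n(Au) = 22.12 / 196.97 = 0.1123 mol; n(e⁻) = 3 × 0.1123 = 0.3369 mol
Q = 0.3369 × 96500 = 32510 C
t = 32510 / 12.3 = 2643 s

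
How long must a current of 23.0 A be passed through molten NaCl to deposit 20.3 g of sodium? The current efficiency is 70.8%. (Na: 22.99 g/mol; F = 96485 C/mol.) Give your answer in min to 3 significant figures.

87.2 min

n(Na) = 20.3 / 22.99 = 0.8830 mol
Na⁺ + e⁻ → Na, so n(e⁻) = 0.8830 mol
Q = 0.8830 × 96485 / 0.708 = 1.203×10^5 C
t = Q / I = 1.203×10^5 / 23.0 = 5230 s = 87.2 min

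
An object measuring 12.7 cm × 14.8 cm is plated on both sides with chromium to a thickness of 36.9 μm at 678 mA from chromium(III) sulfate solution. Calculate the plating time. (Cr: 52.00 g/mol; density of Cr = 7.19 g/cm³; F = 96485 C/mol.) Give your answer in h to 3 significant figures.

22.7 h

Plated area = 2 × 12.7 × 14.8 = 375.9 cm²
Volume = 375.9 × 36.9×10⁻⁴ cm = 1.387 cm³
m(Cr) = 1.387 × 7.19 = 9.973 g
n(Cr) = 9.973 / 52.00 = 0.1918 mol; n(e⁻) = 3 × 0.1918 = 0.5754 mol
Q = 0.5754 × 96485 = 55520 C
t = 55520 / 0.678 = 81890 s = 22.7 h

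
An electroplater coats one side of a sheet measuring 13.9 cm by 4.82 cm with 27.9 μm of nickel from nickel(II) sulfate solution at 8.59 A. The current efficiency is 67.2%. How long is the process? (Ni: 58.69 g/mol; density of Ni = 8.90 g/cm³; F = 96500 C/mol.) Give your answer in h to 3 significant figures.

0.263 h

Plated area = 13.9 × 4.82 = 67.00 cm²
Volume = 67.00 × 27.9×10⁻⁴ cm = 0.1869 cm³
m(Ni) = 0.1869 × 8.90 = 1.663 g
n(Ni) = 1.663 / 58.69 = 0.02834 mol; n(e⁻) = 2 × 0.02834 = 0.05668 mol
Q = 0.05668 × 96500 / 0.672 = 8139 C
t = 8139 / 8.59 = 947.5 s = 0.263 h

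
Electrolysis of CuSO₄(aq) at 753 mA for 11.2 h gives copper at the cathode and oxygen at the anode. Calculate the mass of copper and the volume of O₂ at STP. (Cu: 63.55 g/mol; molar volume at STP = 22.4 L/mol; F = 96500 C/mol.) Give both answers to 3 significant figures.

10.0 g Cu; 1.76 L O₂

Q = 0.753 × 40320 = 30360 C; n(e⁻) = 30360 / 96500 = 0.3146 mol
Cathode: Cu²⁺ + 2e⁻ → Cu → n(Cu) = 0.3146/2 = 0.1573 mol → 10.0 g
Anode: 2H₂O → O₂ + 4H⁺ + 4e⁻ → n(O₂) = 0.3146/4 = 0.07865 mol → 1.76 L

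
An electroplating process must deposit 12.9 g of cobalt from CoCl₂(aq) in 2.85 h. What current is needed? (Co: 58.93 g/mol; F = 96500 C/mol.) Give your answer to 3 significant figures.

4.12 A

n(Co) = 12.9 / 58.93 = 0.2189 mol
Co²⁺ + 2e⁻ → Co, so n(e⁻) = 2 × 0.2189 = 0.4378 mol
Q = 0.4378 × 96500 = 42250 C
I = Q / t = 42250 / 10260 s = 4.12 A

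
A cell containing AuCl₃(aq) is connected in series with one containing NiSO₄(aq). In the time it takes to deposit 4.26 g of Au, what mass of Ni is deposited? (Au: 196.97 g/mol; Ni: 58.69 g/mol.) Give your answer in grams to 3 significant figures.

1.90 g

n(Au) = 4.26 / 196.97 = 0.02163 mol
Au³⁺ + 3e⁻ → Au, so n(e⁻) = 3 × 0.02163 = 0.06489 mol
The cells are in series, so the same charge (and hence the same n(e⁻) = 0.06489 mol) passes through both.
Ni²⁺ + 2e⁻ → Ni, so n(Ni) = 0.06489 / 2 = 0.03245 mol
m(Ni) = 0.03245 × 58.69 = 1.90 g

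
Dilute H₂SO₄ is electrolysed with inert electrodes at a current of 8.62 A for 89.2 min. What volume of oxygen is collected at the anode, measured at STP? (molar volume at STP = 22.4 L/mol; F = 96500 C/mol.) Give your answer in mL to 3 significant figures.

Q = 8.62 A × 5352 s = 46130 C
n(e⁻) = 46130 / 96500 = 0.4780 mol
2H₂O → O₂ + 4H⁺ + 4e⁻, so n(O₂) = 0.4780 / 4 = 0.1195 mol
V = 0.1195 × 22.4 = 2.677 L
= 2680 mL

2680 mL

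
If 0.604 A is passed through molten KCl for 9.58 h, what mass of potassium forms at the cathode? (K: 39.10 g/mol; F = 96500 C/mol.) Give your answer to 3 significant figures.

8.44 g

Charge passed = 0.604 × 34488 = 20830 C
Moles of electrons = 20830 / 96500 = 0.2159 mol
K⁺ + e⁻ → K, so n(K) = 0.2159 mol
m = 0.2159 × 39.10 = 8.44 g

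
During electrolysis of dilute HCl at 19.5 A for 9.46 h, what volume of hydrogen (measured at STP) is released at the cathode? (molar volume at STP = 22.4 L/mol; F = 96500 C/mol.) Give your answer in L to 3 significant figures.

77.1 L

Q = 19.5 A × 34056 s = 6.641×10^5 C
Moles of electrons = 6.641×10^5 / 96500 = 6.882 mol
2H⁺ + 2e⁻ → H₂, so n(H₂) = 6.882 / 2 = 3.441 mol
V = 3.441 × 22.4 = 77.08 L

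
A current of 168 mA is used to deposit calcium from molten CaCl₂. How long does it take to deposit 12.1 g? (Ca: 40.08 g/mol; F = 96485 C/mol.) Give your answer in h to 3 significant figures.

n(Ca) = 12.1 / 40.08 = 0.3019 mol
Ca²⁺ + 2e⁻ → Ca, so n(e⁻) = 2 × 0.3019 = 0.6038 mol
Q = 0.6038 × 96485 = 58260 C
t = Q / I = 58260 / 0.168 = 3.468×10^5 s = 96.3 h

96.3 h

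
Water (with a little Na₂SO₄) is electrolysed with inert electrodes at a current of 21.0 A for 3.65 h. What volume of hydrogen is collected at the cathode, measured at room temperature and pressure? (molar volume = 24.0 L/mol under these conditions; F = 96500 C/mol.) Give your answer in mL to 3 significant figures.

34300 mL

Charge passed = 21.0 × 13140 = 2.759×10^5 C
n(e⁻) = Q/F = 2.759×10^5/96500 = 2.859 mol
2H⁺ + 2e⁻ → H₂, so n(H₂) = 2.859 / 2 = 1.430 mol
V = 1.430 × 24.0 = 34.32 L
= 34300 mL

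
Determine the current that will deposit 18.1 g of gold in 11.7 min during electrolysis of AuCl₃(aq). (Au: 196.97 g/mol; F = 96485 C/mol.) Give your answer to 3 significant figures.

37.9 A

n(Au) = 18.1 / 196.97 = 0.09189 mol
Au³⁺ + 3e⁻ → Au, so n(e⁻) = 3 × 0.09189 = 0.2757 mol
Q = 0.2757 × 96485 = 26600 C
I = Q / t = 26600 / 702 s = 37.9 A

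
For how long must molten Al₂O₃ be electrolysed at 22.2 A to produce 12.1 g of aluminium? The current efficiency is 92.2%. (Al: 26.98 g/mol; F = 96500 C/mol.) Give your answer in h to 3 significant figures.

n(Al) = 12.1 / 26.98 = 0.4485 mol
Al³⁺ + 3e⁻ → Al, so n(e⁻) = 3 × 0.4485 = 1.346 mol
Q = 1.346 × 96500 / 0.922 = 1.409×10^5 C
t = Q / I = 1.409×10^5 / 22.2 = 6347 s = 1.76 h

1.76 h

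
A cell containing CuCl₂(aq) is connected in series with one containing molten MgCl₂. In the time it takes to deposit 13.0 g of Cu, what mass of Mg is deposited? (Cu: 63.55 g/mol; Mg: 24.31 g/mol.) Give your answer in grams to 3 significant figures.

4.97 g

n(Cu) = 13.0 / 63.55 = 0.2046 mol
Cu²⁺ + 2e⁻ → Cu, so n(e⁻) = 2 × 0.2046 = 0.4092 mol
Same current for the same time ⇒ same n(e⁻) = 0.4092 mol in both cells.
Mg²⁺ + 2e⁻ → Mg, so n(Mg) = 0.4092 / 2 = 0.2046 mol
m(Mg) = 0.2046 × 24.31 = 4.97 g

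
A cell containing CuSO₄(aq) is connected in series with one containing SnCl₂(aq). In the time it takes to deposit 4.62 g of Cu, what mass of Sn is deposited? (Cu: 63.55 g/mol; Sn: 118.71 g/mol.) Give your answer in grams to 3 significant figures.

8.63 g

n(Cu) = 4.62 / 63.55 = 0.07270 mol
Cu²⁺ + 2e⁻ → Cu, so n(e⁻) = 2 × 0.07270 = 0.1454 mol
Since the cells are in series, n(e⁻) in the Sn cell is also 0.1454 mol.
Sn²⁺ + 2e⁻ → Sn, so n(Sn) = 0.1454 / 2 = 0.07270 mol
m(Sn) = 0.07270 × 118.71 = 8.63 g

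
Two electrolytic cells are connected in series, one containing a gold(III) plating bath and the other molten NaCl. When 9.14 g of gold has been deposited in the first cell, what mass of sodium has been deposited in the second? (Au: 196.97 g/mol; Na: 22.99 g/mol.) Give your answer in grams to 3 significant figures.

3.20 g

n(Au) = 9.14 / 196.97 = 0.04640 mol
Au³⁺ + 3e⁻ → Au, so n(e⁻) = 3 × 0.04640 = 0.1392 mol
Since the cells are in series, n(e⁻) in the Na cell is also 0.1392 mol.
Na⁺ + e⁻ → Na, so n(Na) = 0.1392 mol
m(Na) = 0.1392 × 22.99 = 3.20 g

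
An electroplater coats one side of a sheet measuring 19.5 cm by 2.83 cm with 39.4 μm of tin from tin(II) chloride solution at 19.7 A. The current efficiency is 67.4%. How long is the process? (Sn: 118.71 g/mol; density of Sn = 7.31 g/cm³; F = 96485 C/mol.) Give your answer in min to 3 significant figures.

Plated area = 19.5 × 2.83 = 55.19 cm²
Volume = 55.19 × 39.4×10⁻⁴ cm = 0.2174 cm³
m(Sn) = 0.2174 × 7.31 = 1.589 g
n(Sn) = 1.589 / 118.71 = 0.01339 mol; n(e⁻) = 2 × 0.01339 = 0.02678 mol
Q = 0.02678 × 96485 / 0.674 = 3834 C
t = 3834 / 19.7 = 194.6 s = 3.24 min

3.24 min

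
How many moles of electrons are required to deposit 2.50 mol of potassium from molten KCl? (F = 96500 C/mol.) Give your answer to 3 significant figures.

2.50 mol

K⁺ + e⁻ → K, so n(e⁻) = 1 × 2.50 = 2.500 mol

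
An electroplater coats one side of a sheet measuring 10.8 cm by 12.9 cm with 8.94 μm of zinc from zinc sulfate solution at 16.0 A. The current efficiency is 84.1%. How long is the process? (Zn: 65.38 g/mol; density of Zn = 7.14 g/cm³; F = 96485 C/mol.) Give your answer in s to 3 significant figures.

195 s

Plated area = 10.8 × 12.9 = 139.3 cm²
Volume = 139.3 × 8.94×10⁻⁴ cm = 0.1245 cm³
m(Zn) = 0.1245 × 7.14 = 0.8889 g
n(Zn) = 0.8889 / 65.38 = 0.01360 mol; n(e⁻) = 2 × 0.01360 = 0.02720 mol
Q = 0.02720 × 96485 / 0.841 = 3121 C
t = 3121 / 16.0 = 195.1 s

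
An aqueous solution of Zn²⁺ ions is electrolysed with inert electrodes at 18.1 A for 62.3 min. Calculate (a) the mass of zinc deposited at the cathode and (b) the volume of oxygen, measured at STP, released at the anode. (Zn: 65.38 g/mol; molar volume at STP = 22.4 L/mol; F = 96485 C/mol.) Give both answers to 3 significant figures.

Q = 18.1 × 3738 = 67660 C; n(e⁻) = 67660 / 96485 = 0.7012 mol
Cathode: Zn²⁺ + 2e⁻ → Zn → n(Zn) = 0.7012/2 = 0.3506 mol → 22.9 g
Anode: 2H₂O → O₂ + 4H⁺ + 4e⁻ → n(O₂) = 0.7012/4 = 0.1753 mol → 3.93 L

22.9 g Zn; 3.93 L O₂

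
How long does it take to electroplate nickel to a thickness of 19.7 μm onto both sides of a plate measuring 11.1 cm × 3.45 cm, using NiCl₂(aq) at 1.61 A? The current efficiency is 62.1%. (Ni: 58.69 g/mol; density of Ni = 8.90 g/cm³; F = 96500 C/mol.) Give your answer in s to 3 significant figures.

4420 s

Plated area = 2 × 11.1 × 3.45 = 76.59 cm²
Volume = 76.59 × 19.7×10⁻⁴ cm = 0.1509 cm³
m(Ni) = 0.1509 × 8.90 = 1.343 g
n(Ni) = 1.343 / 58.69 = 0.02288 mol; n(e⁻) = 2 × 0.02288 = 0.04576 mol
Q = 0.04576 × 96500 / 0.621 = 7111 C
t = 7111 / 1.61 = 4417 s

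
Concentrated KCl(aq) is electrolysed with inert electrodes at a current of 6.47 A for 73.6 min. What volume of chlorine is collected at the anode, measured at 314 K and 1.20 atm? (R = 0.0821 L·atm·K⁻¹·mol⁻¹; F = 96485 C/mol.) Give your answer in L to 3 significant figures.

3.18 L

Q = 6.47 A × 4416 s = 28570 C
n(e⁻) = 28570 / 96485 = 0.2961 mol
2Cl⁻ → Cl₂ + 2e⁻, so n(Cl₂) = 0.2961 / 2 = 0.1481 mol
V = nRT/P = 0.1481 × 0.0821 × 314 / 1.20 = 3.182 L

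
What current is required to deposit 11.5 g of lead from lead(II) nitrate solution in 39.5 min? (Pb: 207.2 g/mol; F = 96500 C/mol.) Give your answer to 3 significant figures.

n(Pb) = 11.5 / 207.2 = 0.05550 mol
Pb²⁺ + 2e⁻ → Pb, so n(e⁻) = 2 × 0.05550 = 0.1110 mol
Q = 0.1110 × 96500 = 10710 C
I = Q / t = 10710 / 2370 s = 4.52 A

4.52 A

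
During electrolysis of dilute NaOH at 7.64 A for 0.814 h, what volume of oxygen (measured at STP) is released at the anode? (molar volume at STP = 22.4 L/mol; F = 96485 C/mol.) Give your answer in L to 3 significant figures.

Q = It = 7.64 × 2930.4 = 22390 C
n(e⁻) = 22390 / 96485 = 0.2321 mol
2H₂O → O₂ + 4H⁺ + 4e⁻, so n(O₂) = 0.2321 / 4 = 0.05803 mol
V = 0.05803 × 22.4 = 1.300 L

1.30 L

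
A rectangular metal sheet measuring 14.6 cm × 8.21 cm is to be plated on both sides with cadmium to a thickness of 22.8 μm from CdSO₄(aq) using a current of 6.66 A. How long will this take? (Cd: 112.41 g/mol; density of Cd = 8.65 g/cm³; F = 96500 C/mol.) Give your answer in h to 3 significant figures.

Plated area = 2 × 14.6 × 8.21 = 239.7 cm²
Volume = 239.7 × 22.8×10⁻⁴ cm = 0.5465 cm³
m(Cd) = 0.5465 × 8.65 = 4.727 g
n(Cd) = 4.727 / 112.41 = 0.04205 mol; n(e⁻) = 2 × 0.04205 = 0.08410 mol
Q = 0.08410 × 96500 = 8116 C
t = 8116 / 6.66 = 1219 s = 0.339 h

0.339 h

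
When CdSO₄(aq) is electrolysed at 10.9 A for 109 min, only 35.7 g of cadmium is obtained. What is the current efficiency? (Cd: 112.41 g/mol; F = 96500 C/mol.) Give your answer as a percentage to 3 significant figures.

86.0%

Q = 10.9 × 6540 = 71290 C
n(e⁻) = 71290 / 96500 = 0.7388 mol
Cd²⁺ + 2e⁻ → Cd, so theoretical n(Cd) = 0.3694 mol → 41.52 g
Efficiency = 35.7 / 41.52 = 0.8598 = 86.0%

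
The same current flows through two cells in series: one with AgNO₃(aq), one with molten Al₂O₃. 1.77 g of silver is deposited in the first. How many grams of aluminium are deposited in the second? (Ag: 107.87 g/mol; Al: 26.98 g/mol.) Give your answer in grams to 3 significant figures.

0.148 g

n(Ag) = 1.77 / 107.87 = 0.01641 mol
Ag⁺ + e⁻ → Ag, so n(e⁻) = 0.01641 mol
Same current for the same time ⇒ same n(e⁻) = 0.01641 mol in both cells.
Al³⁺ + 3e⁻ → Al, so n(Al) = 0.01641 / 3 = 0.005470 mol
m(Al) = 0.005470 × 26.98 = 0.148 g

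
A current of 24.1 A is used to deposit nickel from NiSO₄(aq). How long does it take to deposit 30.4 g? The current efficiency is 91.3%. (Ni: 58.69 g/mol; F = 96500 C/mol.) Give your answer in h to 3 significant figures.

1.26 h

n(Ni) = 30.4 / 58.69 = 0.5180 mol
Ni²⁺ + 2e⁻ → Ni, so n(e⁻) = 2 × 0.5180 = 1.036 mol
Q = 1.036 × 96500 / 0.913 = 1.095×10^5 C
t = Q / I = 1.095×10^5 / 24.1 = 4544 s = 1.26 h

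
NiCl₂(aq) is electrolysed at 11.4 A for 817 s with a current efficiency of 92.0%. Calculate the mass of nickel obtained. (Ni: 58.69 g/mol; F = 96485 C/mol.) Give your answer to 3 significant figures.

2.61 g

Q = 11.4 × 817 = 9314 C
n(e⁻) = 9314 / 96485 = 0.09653 mol
Ni²⁺ + 2e⁻ → Ni, so theoretical m(Ni) = 0.04827 × 58.69 = 2.833 g
Actual mass = 92.0% × 2.833 = 2.61 g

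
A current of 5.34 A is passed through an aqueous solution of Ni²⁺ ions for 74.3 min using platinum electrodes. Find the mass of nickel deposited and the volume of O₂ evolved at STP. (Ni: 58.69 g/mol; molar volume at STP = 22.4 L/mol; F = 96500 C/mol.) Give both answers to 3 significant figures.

7.24 g Ni; 1.38 L O₂

Q = 5.34 × 4458 = 23810 C; n(e⁻) = 23810 / 96500 = 0.2467 mol
Cathode: Ni²⁺ + 2e⁻ → Ni → n(Ni) = 0.2467/2 = 0.1234 mol → 7.24 g
Anode: 2H₂O → O₂ + 4H⁺ + 4e⁻ → n(O₂) = 0.2467/4 = 0.06168 mol → 1.38 L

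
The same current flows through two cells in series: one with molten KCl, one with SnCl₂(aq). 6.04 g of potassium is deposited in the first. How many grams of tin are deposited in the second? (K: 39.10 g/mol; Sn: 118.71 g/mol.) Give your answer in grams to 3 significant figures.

9.17 g

n(K) = 6.04 / 39.10 = 0.1545 mol
K⁺ + e⁻ → K, so n(e⁻) = 0.1545 mol
Same current for the same time ⇒ same n(e⁻) = 0.1545 mol in both cells.
Sn²⁺ + 2e⁻ → Sn, so n(Sn) = 0.1545 / 2 = 0.07725 mol
m(Sn) = 0.07725 × 118.71 = 9.17 g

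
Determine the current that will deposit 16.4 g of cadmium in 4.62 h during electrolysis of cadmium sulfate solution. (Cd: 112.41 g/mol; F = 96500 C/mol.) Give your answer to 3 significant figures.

n(Cd) = 16.4 / 112.41 = 0.1459 mol
Cd²⁺ + 2e⁻ → Cd, so n(e⁻) = 2 × 0.1459 = 0.2918 mol
Q = 0.2918 × 96500 = 28160 C
I = Q / t = 28160 / 16632 s = 1.69 A

1.69 A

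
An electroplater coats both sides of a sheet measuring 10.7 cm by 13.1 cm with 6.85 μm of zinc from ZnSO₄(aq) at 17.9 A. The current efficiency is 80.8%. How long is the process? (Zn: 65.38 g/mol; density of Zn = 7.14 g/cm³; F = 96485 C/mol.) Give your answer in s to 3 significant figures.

Plated area = 2 × 10.7 × 13.1 = 280.3 cm²
Volume = 280.3 × 6.85×10⁻⁴ cm = 0.1920 cm³
m(Zn) = 0.1920 × 7.14 = 1.371 g
n(Zn) = 1.371 / 65.38 = 0.02097 mol; n(e⁻) = 2 × 0.02097 = 0.04194 mol
Q = 0.04194 × 96485 / 0.808 = 5008 C
t = 5008 / 17.9 = 279.8 s

280 s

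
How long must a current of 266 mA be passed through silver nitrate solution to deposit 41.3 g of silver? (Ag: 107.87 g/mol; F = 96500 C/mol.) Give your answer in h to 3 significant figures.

38.6 h

n(Ag) = 41.3 / 107.87 = 0.3829 mol
Ag⁺ + e⁻ → Ag, so n(e⁻) = 0.3829 mol
Q = 0.3829 × 96500 = 36950 C
t = Q / I = 36950 / 0.266 = 1.389×10^5 s = 38.6 h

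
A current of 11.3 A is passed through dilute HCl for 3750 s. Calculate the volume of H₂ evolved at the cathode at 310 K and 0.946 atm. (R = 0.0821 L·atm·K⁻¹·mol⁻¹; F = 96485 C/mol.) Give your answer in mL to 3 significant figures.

5910 mL

Q = It = 11.3 × 3750 = 42380 C
Moles of electrons = 42380 / 96485 = 0.4392 mol
2H⁺ + 2e⁻ → H₂, so n(H₂) = 0.4392 / 2 = 0.2196 mol
V = nRT/P = 0.2196 × 0.0821 × 310 / 0.946 = 5.908 L
= 5910 mL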